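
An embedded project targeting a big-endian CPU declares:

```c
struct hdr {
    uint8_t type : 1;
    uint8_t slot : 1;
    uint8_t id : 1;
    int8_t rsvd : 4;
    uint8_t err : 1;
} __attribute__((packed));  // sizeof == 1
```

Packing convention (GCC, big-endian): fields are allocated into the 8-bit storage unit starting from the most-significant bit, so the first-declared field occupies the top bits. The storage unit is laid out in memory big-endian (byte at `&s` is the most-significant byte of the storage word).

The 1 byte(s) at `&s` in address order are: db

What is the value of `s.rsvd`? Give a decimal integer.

-3

[0]=0xdb (big-endian) → word 0xdb
type:1 @ bit 7 → (0xdb>>7)&0x1 = 0x1
slot:1 @ bit 6 → (0xdb>>6)&0x1 = 0x1
id:1 @ bit 5 → (0xdb>>5)&0x1 = 0x0
rsvd:4 @ bit 1 → (0xdb>>1)&0xf = 0xd  ←
err:1 @ bit 0 → (0xdb>>0)&0x1 = 0x1
rsvd signed 4b, MSB=1: 13 - 16 = -3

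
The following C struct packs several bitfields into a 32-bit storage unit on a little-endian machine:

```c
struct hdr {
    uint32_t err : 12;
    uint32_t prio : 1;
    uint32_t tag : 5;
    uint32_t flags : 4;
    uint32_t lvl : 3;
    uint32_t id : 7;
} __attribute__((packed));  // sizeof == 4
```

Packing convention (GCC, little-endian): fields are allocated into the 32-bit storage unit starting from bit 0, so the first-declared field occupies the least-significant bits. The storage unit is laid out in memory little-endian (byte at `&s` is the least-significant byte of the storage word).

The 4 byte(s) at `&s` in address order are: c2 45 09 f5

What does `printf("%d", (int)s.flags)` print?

2

[0]=0xc2 [1]=0x45 [2]=0x09 [3]=0xf5 (little-endian) → word 0xf50945c2
err [0+:12] = (word>>0) & 0xfff = 1474
prio [12+:1] = (word>>12) & 0x1 = 0
tag [13+:5] = (word>>13) & 0x1f = 10
flags [18+:4] = (word>>18) & 0xf = 2  ←
lvl [22+:3] = (word>>22) & 0x7 = 4
id [25+:7] = (word>>25) & 0x7f = 122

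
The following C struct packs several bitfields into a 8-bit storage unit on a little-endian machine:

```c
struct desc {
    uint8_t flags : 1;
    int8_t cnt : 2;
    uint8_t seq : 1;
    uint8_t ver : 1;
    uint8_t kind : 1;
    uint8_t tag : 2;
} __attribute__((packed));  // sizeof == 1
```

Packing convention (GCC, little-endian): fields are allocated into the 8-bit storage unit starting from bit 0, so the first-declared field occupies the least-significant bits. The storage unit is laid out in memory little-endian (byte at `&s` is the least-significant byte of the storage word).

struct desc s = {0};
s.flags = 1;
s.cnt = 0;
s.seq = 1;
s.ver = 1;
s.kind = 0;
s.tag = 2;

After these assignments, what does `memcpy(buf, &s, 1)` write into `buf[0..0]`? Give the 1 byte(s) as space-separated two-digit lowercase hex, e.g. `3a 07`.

flags:1 = 1 → 0x1 << 0 → word 0x01
cnt:2 = 0 → 0x0 << 1 → word 0x01
seq:1 = 1 → 0x1 << 3 → word 0x09
ver:1 = 1 → 0x1 << 4 → word 0x19
kind:1 = 0 → 0x0 << 5 → word 0x19
tag:2 = 2 → 0x2 << 6 → word 0x99
word = 0x99 → little-endian bytes:
  [0]=0x99

99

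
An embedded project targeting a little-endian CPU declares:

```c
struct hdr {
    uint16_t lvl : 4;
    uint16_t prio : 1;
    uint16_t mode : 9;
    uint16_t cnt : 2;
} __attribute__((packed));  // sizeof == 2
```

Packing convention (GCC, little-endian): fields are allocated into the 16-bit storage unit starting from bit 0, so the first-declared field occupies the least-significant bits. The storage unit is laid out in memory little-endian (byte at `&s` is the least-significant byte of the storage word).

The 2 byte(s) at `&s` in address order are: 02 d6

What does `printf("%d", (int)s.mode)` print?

176

[0]=0x02 [1]=0xd6 (little-endian) → word 0xd602
lvl [0+:4] = (word>>0) & 0xf = 2
prio [4+:1] = (word>>4) & 0x1 = 0
mode [5+:9] = (word>>5) & 0x1ff = 176  ←
cnt [14+:2] = (word>>14) & 0x3 = 3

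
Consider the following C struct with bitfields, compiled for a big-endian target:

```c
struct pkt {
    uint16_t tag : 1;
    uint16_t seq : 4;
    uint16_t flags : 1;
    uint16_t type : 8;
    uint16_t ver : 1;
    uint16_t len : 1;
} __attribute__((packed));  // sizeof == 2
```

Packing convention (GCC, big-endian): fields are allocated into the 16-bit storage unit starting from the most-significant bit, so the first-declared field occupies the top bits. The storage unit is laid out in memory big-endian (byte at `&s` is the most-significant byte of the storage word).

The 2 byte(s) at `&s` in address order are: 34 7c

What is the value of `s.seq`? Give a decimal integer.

[0]=0x34 [1]=0x7c (big-endian) → word 0x347c
tag [15+:1] = (word>>15) & 0x1 = 0
seq [11+:4] = (word>>11) & 0xf = 6  ←
flags [10+:1] = (word>>10) & 0x1 = 1
type [2+:8] = (word>>2) & 0xff = 31
ver [1+:1] = (word>>1) & 0x1 = 0
len [0+:1] = (word>>0) & 0x1 = 0

6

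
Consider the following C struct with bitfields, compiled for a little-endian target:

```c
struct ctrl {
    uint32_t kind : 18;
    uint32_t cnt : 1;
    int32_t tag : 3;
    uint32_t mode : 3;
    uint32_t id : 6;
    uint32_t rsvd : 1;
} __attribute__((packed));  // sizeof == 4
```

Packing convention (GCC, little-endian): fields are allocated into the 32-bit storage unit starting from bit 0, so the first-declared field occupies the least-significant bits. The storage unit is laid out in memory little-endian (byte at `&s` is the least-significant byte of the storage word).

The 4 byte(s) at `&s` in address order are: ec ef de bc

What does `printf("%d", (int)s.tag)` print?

[0]=0xec [1]=0xef [2]=0xde [3]=0xbc (little-endian) → word 0xbcdeefec
kind [0+:18] = (word>>0) & 0x3ffff = 192492
cnt [18+:1] = (word>>18) & 0x1 = 1
tag [19+:3] = (word>>19) & 0x7 = 3  ←
mode [22+:3] = (word>>22) & 0x7 = 3
id [25+:6] = (word>>25) & 0x3f = 30
rsvd [31+:1] = (word>>31) & 0x1 = 1
tag signed 3b, MSB=0: value = 3

3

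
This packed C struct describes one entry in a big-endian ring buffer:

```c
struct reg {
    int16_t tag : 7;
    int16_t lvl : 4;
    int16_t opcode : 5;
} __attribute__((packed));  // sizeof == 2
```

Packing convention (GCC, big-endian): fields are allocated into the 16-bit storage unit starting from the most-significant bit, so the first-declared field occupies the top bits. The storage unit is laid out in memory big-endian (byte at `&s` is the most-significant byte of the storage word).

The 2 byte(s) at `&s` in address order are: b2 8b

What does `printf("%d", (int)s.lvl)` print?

[0]=0xb2 [1]=0x8b (big-endian) → word 0xb28b
tag [9+:7] = (word>>9) & 0x7f = 89
lvl [5+:4] = (word>>5) & 0xf = 4  ←
opcode [0+:5] = (word>>0) & 0x1f = 11
lvl signed 4b, MSB=0: value = 4

4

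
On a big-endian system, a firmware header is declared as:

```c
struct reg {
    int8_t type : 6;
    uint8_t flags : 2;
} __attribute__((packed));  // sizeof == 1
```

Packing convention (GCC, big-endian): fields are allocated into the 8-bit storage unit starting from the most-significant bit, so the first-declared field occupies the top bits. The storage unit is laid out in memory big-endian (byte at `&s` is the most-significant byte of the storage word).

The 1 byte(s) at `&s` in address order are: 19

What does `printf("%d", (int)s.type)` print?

6

[0]=0x19 (big-endian) → word 0x19
type [2+:6] = (word>>2) & 0x3f = 6  ←
flags [0+:2] = (word>>0) & 0x3 = 1
type signed 6b, MSB=0: value = 6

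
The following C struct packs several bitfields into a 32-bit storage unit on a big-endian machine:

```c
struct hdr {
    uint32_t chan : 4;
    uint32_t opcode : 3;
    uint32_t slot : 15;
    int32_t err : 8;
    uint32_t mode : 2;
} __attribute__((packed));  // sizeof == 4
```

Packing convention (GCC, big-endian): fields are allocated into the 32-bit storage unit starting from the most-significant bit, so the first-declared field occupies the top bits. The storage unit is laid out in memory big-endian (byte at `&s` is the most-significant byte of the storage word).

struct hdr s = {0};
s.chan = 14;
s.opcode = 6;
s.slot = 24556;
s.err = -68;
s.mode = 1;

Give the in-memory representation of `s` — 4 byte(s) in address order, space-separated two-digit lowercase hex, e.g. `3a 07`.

chan (4b) val=14 bits=0xe at bit 28: 0xe0000000
opcode (3b) val=6 bits=0x6 at bit 25: 0xec000000
slot (15b) val=24556 bits=0x5fec at bit 10: 0xed7fb000
err (8b) val=-68 bits=0xbc at bit 2: 0xed7fb2f0
mode (2b) val=1 bits=0x1 at bit 0: 0xed7fb2f1
word = 0xed7fb2f1 → big-endian bytes:
  [0]=0xed  [1]=0x7f  [2]=0xb2  [3]=0xf1

ed 7f b2 f1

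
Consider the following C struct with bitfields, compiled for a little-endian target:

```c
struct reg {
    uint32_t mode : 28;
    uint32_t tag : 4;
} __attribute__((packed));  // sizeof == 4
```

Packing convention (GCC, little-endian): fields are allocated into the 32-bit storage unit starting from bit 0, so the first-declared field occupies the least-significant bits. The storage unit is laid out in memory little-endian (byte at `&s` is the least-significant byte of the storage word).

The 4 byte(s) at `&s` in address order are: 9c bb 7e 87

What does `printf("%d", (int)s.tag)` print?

8

[0]=0x9c [1]=0xbb [2]=0x7e [3]=0x87 (little-endian) → word 0x877ebb9c
mode [0+:28] = (word>>0) & 0xfffffff = 125746076
tag [28+:4] = (word>>28) & 0xf = 8  ←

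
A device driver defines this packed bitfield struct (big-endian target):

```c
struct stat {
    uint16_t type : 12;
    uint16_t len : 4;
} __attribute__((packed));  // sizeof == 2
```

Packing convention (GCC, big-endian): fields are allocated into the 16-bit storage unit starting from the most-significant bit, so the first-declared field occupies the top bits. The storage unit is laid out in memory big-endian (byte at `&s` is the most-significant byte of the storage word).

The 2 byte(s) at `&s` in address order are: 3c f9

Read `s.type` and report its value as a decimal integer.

[0]=0x3c [1]=0xf9 (big-endian) → word 0x3cf9
type:12 @ bit 4 → (0x3cf9>>4)&0xfff = 0x3cf  ←
len:4 @ bit 0 → (0x3cf9>>0)&0xf = 0x9

975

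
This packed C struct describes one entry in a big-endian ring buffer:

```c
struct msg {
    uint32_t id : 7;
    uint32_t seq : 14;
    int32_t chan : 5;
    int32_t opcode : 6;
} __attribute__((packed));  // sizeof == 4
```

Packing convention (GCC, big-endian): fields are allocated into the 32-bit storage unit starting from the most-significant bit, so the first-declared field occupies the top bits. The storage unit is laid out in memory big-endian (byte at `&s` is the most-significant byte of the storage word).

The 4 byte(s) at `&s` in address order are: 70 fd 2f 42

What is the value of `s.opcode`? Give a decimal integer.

2

[0]=0x70 [1]=0xfd [2]=0x2f [3]=0x42 (big-endian) → word 0x70fd2f42
id [25+:7] = (word>>25) & 0x7f = 56
seq [11+:14] = (word>>11) & 0x3fff = 8101
chan [6+:5] = (word>>6) & 0x1f = 29
opcode [0+:6] = (word>>0) & 0x3f = 2  ←
opcode signed 6b, MSB=0: value = 2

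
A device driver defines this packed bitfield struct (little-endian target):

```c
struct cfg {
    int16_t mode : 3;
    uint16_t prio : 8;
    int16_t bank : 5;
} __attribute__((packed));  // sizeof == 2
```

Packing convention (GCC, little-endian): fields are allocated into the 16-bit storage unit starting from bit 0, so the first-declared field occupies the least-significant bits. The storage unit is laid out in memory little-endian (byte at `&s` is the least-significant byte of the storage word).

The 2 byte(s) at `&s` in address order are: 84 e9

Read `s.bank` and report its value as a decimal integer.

[0]=0x84 [1]=0xe9 (little-endian) → word 0xe984
mode:3 @ bit 0 → (0xe984>>0)&0x7 = 0x4
prio:8 @ bit 3 → (0xe984>>3)&0xff = 0x30
bank:5 @ bit 11 → (0xe984>>11)&0x1f = 0x1d  ←
bank signed 5b, MSB=1: 29 - 32 = -3

-3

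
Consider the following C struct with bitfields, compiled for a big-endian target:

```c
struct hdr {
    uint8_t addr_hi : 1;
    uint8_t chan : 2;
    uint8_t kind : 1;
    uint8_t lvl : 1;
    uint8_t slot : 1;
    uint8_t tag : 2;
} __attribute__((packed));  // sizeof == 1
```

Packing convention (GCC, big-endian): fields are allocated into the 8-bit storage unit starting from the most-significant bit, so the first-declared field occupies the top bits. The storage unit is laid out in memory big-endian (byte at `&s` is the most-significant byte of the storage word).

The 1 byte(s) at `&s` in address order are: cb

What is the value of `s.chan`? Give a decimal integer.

[0]=0xcb (big-endian) → word 0xcb
addr_hi:1 @ bit 7 → (0xcb>>7)&0x1 = 0x1
chan:2 @ bit 5 → (0xcb>>5)&0x3 = 0x2  ←
kind:1 @ bit 4 → (0xcb>>4)&0x1 = 0x0
lvl:1 @ bit 3 → (0xcb>>3)&0x1 = 0x1
slot:1 @ bit 2 → (0xcb>>2)&0x1 = 0x0
tag:2 @ bit 0 → (0xcb>>0)&0x3 = 0x3

2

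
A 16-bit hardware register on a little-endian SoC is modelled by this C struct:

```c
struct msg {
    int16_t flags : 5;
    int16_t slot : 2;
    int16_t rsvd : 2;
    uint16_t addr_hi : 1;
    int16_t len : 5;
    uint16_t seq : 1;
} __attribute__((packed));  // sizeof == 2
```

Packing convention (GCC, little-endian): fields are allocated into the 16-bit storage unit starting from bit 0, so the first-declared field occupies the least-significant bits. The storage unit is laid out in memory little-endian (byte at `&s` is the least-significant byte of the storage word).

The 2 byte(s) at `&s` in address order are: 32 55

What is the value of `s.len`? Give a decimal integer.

-11

[0]=0x32 [1]=0x55 (little-endian) → word 0x5532
flags:5 @ bit 0 → (0x5532>>0)&0x1f = 0x12
slot:2 @ bit 5 → (0x5532>>5)&0x3 = 0x1
rsvd:2 @ bit 7 → (0x5532>>7)&0x3 = 0x2
addr_hi:1 @ bit 9 → (0x5532>>9)&0x1 = 0x0
len:5 @ bit 10 → (0x5532>>10)&0x1f = 0x15  ←
seq:1 @ bit 15 → (0x5532>>15)&0x1 = 0x0
len signed 5b, MSB=1: 21 - 32 = -11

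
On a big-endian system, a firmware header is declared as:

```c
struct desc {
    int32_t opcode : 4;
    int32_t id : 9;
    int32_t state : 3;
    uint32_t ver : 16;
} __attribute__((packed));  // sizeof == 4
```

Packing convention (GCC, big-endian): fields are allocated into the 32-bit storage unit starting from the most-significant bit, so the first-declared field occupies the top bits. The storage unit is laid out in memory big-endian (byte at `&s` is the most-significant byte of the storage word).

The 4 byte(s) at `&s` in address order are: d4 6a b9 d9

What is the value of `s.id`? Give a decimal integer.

[0]=0xd4 [1]=0x6a [2]=0xb9 [3]=0xd9 (big-endian) → word 0xd46ab9d9
opcode [28+:4] = (word>>28) & 0xf = 13
id [19+:9] = (word>>19) & 0x1ff = 141  ←
state [16+:3] = (word>>16) & 0x7 = 2
ver [0+:16] = (word>>0) & 0xffff = 47577
id signed 9b, MSB=0: value = 141

141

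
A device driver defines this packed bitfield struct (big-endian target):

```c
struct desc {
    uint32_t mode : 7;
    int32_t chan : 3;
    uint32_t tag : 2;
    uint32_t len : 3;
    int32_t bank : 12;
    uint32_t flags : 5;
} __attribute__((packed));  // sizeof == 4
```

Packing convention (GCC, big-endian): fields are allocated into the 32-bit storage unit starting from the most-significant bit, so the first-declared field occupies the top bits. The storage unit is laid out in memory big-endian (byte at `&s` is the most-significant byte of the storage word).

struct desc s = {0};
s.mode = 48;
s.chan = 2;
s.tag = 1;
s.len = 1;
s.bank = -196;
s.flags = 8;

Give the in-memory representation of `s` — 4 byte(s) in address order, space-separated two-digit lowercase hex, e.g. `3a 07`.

mode:7 = 48 → 0x30 << 25 → word 0x60000000
chan:3 = 2 → 0x2 << 22 → word 0x60800000
tag:2 = 1 → 0x1 << 20 → word 0x60900000
len:3 = 1 → 0x1 << 17 → word 0x60920000
bank:12 = -196 → 0xf3c << 5 → word 0x6093e780
flags:5 = 8 → 0x8 << 0 → word 0x6093e788
word = 0x6093e788 → big-endian bytes:
  [0]=0x60  [1]=0x93  [2]=0xe7  [3]=0x88

60 93 e7 88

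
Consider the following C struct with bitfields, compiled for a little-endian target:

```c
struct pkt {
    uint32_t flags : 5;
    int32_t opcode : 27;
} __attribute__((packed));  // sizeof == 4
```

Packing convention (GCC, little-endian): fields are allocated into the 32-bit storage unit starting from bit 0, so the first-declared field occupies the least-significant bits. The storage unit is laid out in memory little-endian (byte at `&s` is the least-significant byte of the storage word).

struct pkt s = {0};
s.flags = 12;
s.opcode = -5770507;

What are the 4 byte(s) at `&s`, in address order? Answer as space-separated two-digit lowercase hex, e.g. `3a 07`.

ac 5e fe f4

flags:5 = 12 → 0xc << 0 → word 0x0000000c
opcode:27 = -5770507 → 0x7a7f2f5 << 5 → word 0xf4fe5eac
word = 0xf4fe5eac → little-endian bytes:
  [0]=0xac  [1]=0x5e  [2]=0xfe  [3]=0xf4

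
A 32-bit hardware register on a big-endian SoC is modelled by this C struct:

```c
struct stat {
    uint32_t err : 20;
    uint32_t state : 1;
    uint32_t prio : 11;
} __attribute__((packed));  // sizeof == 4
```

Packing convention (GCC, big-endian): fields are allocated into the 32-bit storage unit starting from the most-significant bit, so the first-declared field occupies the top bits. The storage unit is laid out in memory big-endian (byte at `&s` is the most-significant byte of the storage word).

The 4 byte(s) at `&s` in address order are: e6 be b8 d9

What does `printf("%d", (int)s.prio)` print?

217

[0]=0xe6 [1]=0xbe [2]=0xb8 [3]=0xd9 (big-endian) → word 0xe6beb8d9
err [12+:20] = (word>>12) & 0xfffff = 945131
state [11+:1] = (word>>11) & 0x1 = 1
prio [0+:11] = (word>>0) & 0x7ff = 217  ←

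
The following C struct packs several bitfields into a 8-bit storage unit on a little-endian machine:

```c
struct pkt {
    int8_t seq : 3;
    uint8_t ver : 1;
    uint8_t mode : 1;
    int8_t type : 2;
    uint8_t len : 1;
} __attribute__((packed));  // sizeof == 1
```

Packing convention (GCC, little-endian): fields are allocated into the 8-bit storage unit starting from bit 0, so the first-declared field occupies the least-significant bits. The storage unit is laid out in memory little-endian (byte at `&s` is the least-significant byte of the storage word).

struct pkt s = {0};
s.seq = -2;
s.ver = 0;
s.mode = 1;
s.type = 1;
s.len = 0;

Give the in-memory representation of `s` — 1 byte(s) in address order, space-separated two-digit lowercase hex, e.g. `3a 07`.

36

seq:3 = -2 → 0x6 << 0 → word 0x06
ver:1 = 0 → 0x0 << 3 → word 0x06
mode:1 = 1 → 0x1 << 4 → word 0x16
type:2 = 1 → 0x1 << 5 → word 0x36
len:1 = 0 → 0x0 << 7 → word 0x36
word = 0x36 → little-endian bytes:
  [0]=0x36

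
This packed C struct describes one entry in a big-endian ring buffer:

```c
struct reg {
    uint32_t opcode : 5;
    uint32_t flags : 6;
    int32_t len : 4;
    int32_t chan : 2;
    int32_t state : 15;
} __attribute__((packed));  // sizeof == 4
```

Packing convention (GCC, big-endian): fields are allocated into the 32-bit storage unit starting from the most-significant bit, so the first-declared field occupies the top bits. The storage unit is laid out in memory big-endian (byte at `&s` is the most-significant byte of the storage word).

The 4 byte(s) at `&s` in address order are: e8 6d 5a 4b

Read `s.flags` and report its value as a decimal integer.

3

[0]=0xe8 [1]=0x6d [2]=0x5a [3]=0x4b (big-endian) → word 0xe86d5a4b
opcode:5 @ bit 27 → (0xe86d5a4b>>27)&0x1f = 0x1d
flags:6 @ bit 21 → (0xe86d5a4b>>21)&0x3f = 0x3  ←
len:4 @ bit 17 → (0xe86d5a4b>>17)&0xf = 0x6
chan:2 @ bit 15 → (0xe86d5a4b>>15)&0x3 = 0x2
state:15 @ bit 0 → (0xe86d5a4b>>0)&0x7fff = 0x5a4b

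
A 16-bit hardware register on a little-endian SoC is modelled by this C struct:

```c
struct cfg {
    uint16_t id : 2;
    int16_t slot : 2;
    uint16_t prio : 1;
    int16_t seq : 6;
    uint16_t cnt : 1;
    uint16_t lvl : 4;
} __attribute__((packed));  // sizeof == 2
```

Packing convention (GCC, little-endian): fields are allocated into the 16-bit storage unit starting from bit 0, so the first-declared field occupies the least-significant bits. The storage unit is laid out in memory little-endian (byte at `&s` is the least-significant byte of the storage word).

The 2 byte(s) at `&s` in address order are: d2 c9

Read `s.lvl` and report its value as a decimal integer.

12

[0]=0xd2 [1]=0xc9 (little-endian) → word 0xc9d2
id [0+:2] = (word>>0) & 0x3 = 2
slot [2+:2] = (word>>2) & 0x3 = 0
prio [4+:1] = (word>>4) & 0x1 = 1
seq [5+:6] = (word>>5) & 0x3f = 14
cnt [11+:1] = (word>>11) & 0x1 = 1
lvl [12+:4] = (word>>12) & 0xf = 12  ←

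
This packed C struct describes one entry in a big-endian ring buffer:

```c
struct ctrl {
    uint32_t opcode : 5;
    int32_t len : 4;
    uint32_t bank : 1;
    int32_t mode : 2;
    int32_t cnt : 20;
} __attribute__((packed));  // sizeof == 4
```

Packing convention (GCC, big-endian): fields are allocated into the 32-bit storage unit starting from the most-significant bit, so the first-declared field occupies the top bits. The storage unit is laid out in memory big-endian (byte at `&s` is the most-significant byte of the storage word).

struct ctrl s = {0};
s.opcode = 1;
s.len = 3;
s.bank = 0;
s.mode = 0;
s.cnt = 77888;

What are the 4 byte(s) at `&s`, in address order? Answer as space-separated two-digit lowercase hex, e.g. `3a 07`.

[27+:5] opcode=1 & 0x1f = 0x1; word=0x08000000
[23+:4] len=3 & 0xf = 0x3; word=0x09800000
[22+:1] bank=0 & 0x1 = 0x0; word=0x09800000
[20+:2] mode=0 & 0x3 = 0x0; word=0x09800000
[0+:20] cnt=77888 & 0xfffff = 0x13040; word=0x09813040
word = 0x09813040 → big-endian bytes:
  [0]=0x09  [1]=0x81  [2]=0x30  [3]=0x40

09 81 30 40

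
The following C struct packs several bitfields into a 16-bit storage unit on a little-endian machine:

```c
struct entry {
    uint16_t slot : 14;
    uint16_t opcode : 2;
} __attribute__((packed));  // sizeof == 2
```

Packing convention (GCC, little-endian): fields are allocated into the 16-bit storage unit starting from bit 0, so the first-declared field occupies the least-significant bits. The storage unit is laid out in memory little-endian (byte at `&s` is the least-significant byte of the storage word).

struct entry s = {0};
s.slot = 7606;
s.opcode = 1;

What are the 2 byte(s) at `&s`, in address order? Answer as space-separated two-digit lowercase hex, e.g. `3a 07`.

b6 5d

slot:14 = 7606 → 0x1db6 << 0 → word 0x1db6
opcode:2 = 1 → 0x1 << 14 → word 0x5db6
word = 0x5db6 → little-endian bytes:
  [0]=0xb6  [1]=0x5d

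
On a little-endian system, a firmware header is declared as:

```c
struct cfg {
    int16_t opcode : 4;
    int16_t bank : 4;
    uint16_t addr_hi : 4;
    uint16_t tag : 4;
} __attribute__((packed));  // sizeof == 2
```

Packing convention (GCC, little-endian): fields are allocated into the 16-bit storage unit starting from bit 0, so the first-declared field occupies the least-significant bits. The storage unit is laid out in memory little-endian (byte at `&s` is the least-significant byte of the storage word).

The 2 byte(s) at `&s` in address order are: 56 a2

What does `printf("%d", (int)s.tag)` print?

[0]=0x56 [1]=0xa2 (little-endian) → word 0xa256
opcode [0+:4] = (word>>0) & 0xf = 6
bank [4+:4] = (word>>4) & 0xf = 5
addr_hi [8+:4] = (word>>8) & 0xf = 2
tag [12+:4] = (word>>12) & 0xf = 10  ←

10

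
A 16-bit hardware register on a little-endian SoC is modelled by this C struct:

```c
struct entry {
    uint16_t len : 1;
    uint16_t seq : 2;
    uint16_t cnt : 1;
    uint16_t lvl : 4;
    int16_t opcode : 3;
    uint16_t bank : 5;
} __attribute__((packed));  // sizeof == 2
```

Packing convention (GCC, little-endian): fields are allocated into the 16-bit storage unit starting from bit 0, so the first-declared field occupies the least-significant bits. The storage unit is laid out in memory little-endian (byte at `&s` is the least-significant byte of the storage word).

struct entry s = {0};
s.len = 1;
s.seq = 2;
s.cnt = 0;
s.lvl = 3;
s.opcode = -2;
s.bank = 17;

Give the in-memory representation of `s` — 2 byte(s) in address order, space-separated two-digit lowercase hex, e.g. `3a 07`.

35 8e

[0+:1] len=1 & 0x1 = 0x1; word=0x0001
[1+:2] seq=2 & 0x3 = 0x2; word=0x0005
[3+:1] cnt=0 & 0x1 = 0x0; word=0x0005
[4+:4] lvl=3 & 0xf = 0x3; word=0x0035
[8+:3] opcode=-2 & 0x7 = 0x6; word=0x0635
[11+:5] bank=17 & 0x1f = 0x11; word=0x8e35
word = 0x8e35 → little-endian bytes:
  [0]=0x35  [1]=0x8e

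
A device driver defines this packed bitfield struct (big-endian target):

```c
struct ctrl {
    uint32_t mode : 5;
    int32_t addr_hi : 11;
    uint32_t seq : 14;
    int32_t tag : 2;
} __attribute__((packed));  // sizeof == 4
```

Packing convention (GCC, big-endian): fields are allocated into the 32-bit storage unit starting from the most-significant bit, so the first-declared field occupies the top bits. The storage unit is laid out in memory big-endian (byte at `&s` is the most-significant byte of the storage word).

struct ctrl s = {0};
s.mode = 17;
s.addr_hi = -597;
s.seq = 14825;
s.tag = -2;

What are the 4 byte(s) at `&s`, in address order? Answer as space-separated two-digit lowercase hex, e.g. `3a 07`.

mode:5 = 17 → 0x11 << 27 → word 0x88000000
addr_hi:11 = -597 → 0x5ab << 16 → word 0x8dab0000
seq:14 = 14825 → 0x39e9 << 2 → word 0x8dabe7a4
tag:2 = -2 → 0x2 << 0 → word 0x8dabe7a6
word = 0x8dabe7a6 → big-endian bytes:
  [0]=0x8d  [1]=0xab  [2]=0xe7  [3]=0xa6

8d ab e7 a6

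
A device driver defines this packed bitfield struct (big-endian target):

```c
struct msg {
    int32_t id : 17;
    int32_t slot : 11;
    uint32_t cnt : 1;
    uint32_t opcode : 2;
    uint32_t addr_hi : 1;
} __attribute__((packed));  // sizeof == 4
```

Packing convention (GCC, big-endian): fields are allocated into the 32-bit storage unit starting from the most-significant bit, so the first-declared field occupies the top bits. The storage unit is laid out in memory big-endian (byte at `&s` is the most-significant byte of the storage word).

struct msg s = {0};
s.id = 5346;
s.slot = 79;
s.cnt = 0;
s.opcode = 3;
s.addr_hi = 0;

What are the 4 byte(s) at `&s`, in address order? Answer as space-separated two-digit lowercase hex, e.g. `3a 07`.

0a 71 04 f6

id:17 = 5346 → 0x14e2 << 15 → word 0x0a710000
slot:11 = 79 → 0x4f << 4 → word 0x0a7104f0
cnt:1 = 0 → 0x0 << 3 → word 0x0a7104f0
opcode:2 = 3 → 0x3 << 1 → word 0x0a7104f6
addr_hi:1 = 0 → 0x0 << 0 → word 0x0a7104f6
word = 0x0a7104f6 → big-endian bytes:
  [0]=0x0a  [1]=0x71  [2]=0x04  [3]=0xf6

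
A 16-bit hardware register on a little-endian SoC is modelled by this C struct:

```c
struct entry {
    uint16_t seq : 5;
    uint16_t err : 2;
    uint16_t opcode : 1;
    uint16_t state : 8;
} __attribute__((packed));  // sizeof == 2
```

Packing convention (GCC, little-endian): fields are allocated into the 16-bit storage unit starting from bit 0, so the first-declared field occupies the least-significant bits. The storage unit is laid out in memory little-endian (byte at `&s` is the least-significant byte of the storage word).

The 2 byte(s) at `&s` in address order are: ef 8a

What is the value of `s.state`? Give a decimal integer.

[0]=0xef [1]=0x8a (little-endian) → word 0x8aef
seq [0+:5] = (word>>0) & 0x1f = 15
err [5+:2] = (word>>5) & 0x3 = 3
opcode [7+:1] = (word>>7) & 0x1 = 1
state [8+:8] = (word>>8) & 0xff = 138  ←

138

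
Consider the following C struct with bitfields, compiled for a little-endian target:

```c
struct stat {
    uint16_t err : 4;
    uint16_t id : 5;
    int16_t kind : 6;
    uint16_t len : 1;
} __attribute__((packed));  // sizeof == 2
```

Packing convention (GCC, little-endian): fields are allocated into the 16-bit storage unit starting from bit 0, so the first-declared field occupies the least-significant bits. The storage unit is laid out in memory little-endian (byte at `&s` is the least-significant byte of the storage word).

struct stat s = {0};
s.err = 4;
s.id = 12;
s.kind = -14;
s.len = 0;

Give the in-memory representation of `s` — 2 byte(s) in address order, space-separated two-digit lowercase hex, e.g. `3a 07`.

c4 64

[0+:4] err=4 & 0xf = 0x4; word=0x0004
[4+:5] id=12 & 0x1f = 0xc; word=0x00c4
[9+:6] kind=-14 & 0x3f = 0x32; word=0x64c4
[15+:1] len=0 & 0x1 = 0x0; word=0x64c4
word = 0x64c4 → little-endian bytes:
  [0]=0xc4  [1]=0x64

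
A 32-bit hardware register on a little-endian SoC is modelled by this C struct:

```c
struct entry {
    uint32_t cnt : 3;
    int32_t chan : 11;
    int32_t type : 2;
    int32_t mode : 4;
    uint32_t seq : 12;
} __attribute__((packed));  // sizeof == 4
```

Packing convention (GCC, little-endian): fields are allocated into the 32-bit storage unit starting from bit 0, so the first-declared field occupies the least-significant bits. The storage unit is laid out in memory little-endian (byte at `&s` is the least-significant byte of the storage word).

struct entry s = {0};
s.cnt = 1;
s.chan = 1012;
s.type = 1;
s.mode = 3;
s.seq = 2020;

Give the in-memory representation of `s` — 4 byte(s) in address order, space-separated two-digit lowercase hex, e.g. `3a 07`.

cnt (3b) val=1 bits=0x1 at bit 0: 0x00000001
chan (11b) val=1012 bits=0x3f4 at bit 3: 0x00001fa1
type (2b) val=1 bits=0x1 at bit 14: 0x00005fa1
mode (4b) val=3 bits=0x3 at bit 16: 0x00035fa1
seq (12b) val=2020 bits=0x7e4 at bit 20: 0x7e435fa1
word = 0x7e435fa1 → little-endian bytes:
  [0]=0xa1  [1]=0x5f  [2]=0x43  [3]=0x7e

a1 5f 43 7e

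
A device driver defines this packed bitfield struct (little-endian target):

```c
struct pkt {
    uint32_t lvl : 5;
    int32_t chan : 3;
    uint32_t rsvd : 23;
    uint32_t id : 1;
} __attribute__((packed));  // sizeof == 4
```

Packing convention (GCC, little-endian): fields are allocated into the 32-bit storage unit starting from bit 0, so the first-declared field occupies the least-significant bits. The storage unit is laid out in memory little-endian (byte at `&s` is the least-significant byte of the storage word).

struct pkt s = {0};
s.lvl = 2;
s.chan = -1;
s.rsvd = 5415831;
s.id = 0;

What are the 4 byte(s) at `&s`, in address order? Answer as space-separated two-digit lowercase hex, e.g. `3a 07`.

e2 97 a3 52

[0+:5] lvl=2 & 0x1f = 0x2; word=0x00000002
[5+:3] chan=-1 & 0x7 = 0x7; word=0x000000e2
[8+:23] rsvd=5415831 & 0x7fffff = 0x52a397; word=0x52a397e2
[31+:1] id=0 & 0x1 = 0x0; word=0x52a397e2
word = 0x52a397e2 → little-endian bytes:
  [0]=0xe2  [1]=0x97  [2]=0xa3  [3]=0x52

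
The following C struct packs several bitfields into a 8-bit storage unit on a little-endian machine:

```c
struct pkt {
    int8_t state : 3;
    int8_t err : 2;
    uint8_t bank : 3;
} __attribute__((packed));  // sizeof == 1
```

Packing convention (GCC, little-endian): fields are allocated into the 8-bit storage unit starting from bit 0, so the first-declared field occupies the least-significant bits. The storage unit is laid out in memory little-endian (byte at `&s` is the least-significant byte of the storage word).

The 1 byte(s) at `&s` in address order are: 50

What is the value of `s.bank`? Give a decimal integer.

2

[0]=0x50 (little-endian) → word 0x50
state [0+:3] = (word>>0) & 0x7 = 0
err [3+:2] = (word>>3) & 0x3 = 2
bank [5+:3] = (word>>5) & 0x7 = 2  ←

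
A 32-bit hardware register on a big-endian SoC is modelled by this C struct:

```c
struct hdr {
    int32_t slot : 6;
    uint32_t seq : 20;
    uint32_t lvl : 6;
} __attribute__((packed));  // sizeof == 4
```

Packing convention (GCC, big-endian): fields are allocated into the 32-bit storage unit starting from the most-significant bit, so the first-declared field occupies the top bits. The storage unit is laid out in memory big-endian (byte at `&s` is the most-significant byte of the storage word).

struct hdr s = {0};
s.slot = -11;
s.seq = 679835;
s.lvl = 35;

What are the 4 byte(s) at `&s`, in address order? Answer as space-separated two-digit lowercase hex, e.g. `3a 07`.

slot:6 = -11 → 0x35 << 26 → word 0xd4000000
seq:20 = 679835 → 0xa5f9b << 6 → word 0xd697e6c0
lvl:6 = 35 → 0x23 << 0 → word 0xd697e6e3
word = 0xd697e6e3 → big-endian bytes:
  [0]=0xd6  [1]=0x97  [2]=0xe6  [3]=0xe3

d6 97 e6 e3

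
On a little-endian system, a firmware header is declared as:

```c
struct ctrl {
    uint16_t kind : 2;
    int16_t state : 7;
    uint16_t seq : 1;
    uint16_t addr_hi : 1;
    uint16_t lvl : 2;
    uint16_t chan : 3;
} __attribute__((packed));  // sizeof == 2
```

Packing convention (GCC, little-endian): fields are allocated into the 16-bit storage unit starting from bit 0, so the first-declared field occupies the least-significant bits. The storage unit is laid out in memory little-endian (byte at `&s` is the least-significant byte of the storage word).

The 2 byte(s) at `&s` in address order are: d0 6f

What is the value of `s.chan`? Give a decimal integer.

3

[0]=0xd0 [1]=0x6f (little-endian) → word 0x6fd0
kind [0+:2] = (word>>0) & 0x3 = 0
state [2+:7] = (word>>2) & 0x7f = 116
seq [9+:1] = (word>>9) & 0x1 = 1
addr_hi [10+:1] = (word>>10) & 0x1 = 1
lvl [11+:2] = (word>>11) & 0x3 = 1
chan [13+:3] = (word>>13) & 0x7 = 3  ←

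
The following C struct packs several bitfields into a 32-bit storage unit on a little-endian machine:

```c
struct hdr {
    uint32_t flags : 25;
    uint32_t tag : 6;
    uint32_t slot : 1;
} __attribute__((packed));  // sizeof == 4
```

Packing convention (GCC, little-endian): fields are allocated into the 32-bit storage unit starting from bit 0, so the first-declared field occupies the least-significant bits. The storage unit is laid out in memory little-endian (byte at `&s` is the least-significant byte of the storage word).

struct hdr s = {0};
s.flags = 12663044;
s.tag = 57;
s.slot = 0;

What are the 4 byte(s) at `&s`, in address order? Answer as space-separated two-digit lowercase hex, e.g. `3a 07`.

flags:25 = 12663044 → 0xc13904 << 0 → word 0x00c13904
tag:6 = 57 → 0x39 << 25 → word 0x72c13904
slot:1 = 0 → 0x0 << 31 → word 0x72c13904
word = 0x72c13904 → little-endian bytes:
  [0]=0x04  [1]=0x39  [2]=0xc1  [3]=0x72

04 39 c1 72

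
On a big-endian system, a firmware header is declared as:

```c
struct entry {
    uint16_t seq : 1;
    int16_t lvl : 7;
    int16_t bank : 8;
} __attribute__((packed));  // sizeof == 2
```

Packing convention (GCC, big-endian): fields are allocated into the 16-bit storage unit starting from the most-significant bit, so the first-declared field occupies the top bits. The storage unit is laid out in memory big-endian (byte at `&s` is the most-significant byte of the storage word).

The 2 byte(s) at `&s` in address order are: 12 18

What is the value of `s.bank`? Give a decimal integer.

24

[0]=0x12 [1]=0x18 (big-endian) → word 0x1218
seq:1 @ bit 15 → (0x1218>>15)&0x1 = 0x0
lvl:7 @ bit 8 → (0x1218>>8)&0x7f = 0x12
bank:8 @ bit 0 → (0x1218>>0)&0xff = 0x18  ←
bank signed 8b, MSB=0: value = 24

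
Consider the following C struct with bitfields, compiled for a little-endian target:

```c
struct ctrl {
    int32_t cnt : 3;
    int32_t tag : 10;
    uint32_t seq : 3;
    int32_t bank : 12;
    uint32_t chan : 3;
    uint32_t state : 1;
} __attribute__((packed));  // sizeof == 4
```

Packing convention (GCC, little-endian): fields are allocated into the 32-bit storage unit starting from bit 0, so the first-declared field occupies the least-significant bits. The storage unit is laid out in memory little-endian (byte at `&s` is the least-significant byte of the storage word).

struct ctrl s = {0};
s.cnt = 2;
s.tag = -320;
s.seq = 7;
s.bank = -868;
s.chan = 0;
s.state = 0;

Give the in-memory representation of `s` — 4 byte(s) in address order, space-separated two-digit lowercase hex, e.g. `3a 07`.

02 f6 9c 0c

[0+:3] cnt=2 & 0x7 = 0x2; word=0x00000002
[3+:10] tag=-320 & 0x3ff = 0x2c0; word=0x00001602
[13+:3] seq=7 & 0x7 = 0x7; word=0x0000f602
[16+:12] bank=-868 & 0xfff = 0xc9c; word=0x0c9cf602
[28+:3] chan=0 & 0x7 = 0x0; word=0x0c9cf602
[31+:1] state=0 & 0x1 = 0x0; word=0x0c9cf602
word = 0x0c9cf602 → little-endian bytes:
  [0]=0x02  [1]=0xf6  [2]=0x9c  [3]=0x0c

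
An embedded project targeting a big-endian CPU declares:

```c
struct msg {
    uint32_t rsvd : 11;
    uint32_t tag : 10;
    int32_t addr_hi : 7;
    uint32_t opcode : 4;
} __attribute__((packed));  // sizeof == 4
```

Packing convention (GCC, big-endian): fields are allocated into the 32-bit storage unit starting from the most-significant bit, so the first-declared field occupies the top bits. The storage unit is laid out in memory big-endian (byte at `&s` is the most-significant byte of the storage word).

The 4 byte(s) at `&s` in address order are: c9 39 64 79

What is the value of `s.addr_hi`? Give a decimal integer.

-57

[0]=0xc9 [1]=0x39 [2]=0x64 [3]=0x79 (big-endian) → word 0xc9396479
rsvd [21+:11] = (word>>21) & 0x7ff = 1609
tag [11+:10] = (word>>11) & 0x3ff = 812
addr_hi [4+:7] = (word>>4) & 0x7f = 71  ←
opcode [0+:4] = (word>>0) & 0xf = 9
addr_hi signed 7b, MSB=1: 71 - 128 = -57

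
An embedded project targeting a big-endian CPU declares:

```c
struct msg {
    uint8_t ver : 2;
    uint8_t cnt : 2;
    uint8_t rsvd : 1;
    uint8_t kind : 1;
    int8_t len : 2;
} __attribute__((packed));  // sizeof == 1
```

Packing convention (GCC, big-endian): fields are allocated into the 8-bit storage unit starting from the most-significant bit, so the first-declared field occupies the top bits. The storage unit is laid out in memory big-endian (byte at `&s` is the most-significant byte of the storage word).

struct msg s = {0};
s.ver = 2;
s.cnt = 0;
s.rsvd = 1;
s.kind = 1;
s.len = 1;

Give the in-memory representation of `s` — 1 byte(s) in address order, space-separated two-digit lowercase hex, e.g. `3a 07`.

[6+:2] ver=2 & 0x3 = 0x2; word=0x80
[4+:2] cnt=0 & 0x3 = 0x0; word=0x80
[3+:1] rsvd=1 & 0x1 = 0x1; word=0x88
[2+:1] kind=1 & 0x1 = 0x1; word=0x8c
[0+:2] len=1 & 0x3 = 0x1; word=0x8d
word = 0x8d → big-endian bytes:
  [0]=0x8d

8d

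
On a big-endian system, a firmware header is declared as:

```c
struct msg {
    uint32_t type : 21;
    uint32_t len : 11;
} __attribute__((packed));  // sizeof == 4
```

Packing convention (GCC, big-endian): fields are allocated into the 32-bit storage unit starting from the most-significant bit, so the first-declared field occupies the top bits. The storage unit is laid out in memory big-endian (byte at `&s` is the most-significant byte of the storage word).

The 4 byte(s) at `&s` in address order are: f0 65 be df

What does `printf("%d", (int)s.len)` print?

[0]=0xf0 [1]=0x65 [2]=0xbe [3]=0xdf (big-endian) → word 0xf065bedf
type:21 @ bit 11 → (0xf065bedf>>11)&0x1fffff = 0x1e0cb7
len:11 @ bit 0 → (0xf065bedf>>0)&0x7ff = 0x6df  ←

1759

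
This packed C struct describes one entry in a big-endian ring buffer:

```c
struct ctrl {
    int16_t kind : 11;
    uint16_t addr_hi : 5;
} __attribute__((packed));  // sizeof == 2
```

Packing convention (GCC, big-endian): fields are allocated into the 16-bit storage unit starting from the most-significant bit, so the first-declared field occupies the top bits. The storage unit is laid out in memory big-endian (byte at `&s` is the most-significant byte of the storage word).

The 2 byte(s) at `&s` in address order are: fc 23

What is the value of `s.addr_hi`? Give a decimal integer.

[0]=0xfc [1]=0x23 (big-endian) → word 0xfc23
kind:11 @ bit 5 → (0xfc23>>5)&0x7ff = 0x7e1
addr_hi:5 @ bit 0 → (0xfc23>>0)&0x1f = 0x3  ←

3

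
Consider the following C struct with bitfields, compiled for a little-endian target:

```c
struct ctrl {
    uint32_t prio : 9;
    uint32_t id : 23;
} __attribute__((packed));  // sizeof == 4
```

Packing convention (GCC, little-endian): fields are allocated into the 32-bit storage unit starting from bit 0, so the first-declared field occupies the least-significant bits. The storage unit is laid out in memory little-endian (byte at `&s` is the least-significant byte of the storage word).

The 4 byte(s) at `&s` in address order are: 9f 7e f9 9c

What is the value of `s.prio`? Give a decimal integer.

[0]=0x9f [1]=0x7e [2]=0xf9 [3]=0x9c (little-endian) → word 0x9cf97e9f
prio [0+:9] = (word>>0) & 0x1ff = 159  ←
id [9+:23] = (word>>9) & 0x7fffff = 5143743

159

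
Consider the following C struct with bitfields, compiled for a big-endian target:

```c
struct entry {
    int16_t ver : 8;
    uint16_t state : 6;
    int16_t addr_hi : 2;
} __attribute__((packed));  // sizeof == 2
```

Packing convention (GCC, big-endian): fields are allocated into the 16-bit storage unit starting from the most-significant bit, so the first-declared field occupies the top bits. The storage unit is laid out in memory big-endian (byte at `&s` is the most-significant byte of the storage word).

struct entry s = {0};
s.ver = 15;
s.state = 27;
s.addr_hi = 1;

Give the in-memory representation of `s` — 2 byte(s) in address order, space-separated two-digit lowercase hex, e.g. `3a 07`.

[8+:8] ver=15 & 0xff = 0xf; word=0x0f00
[2+:6] state=27 & 0x3f = 0x1b; word=0x0f6c
[0+:2] addr_hi=1 & 0x3 = 0x1; word=0x0f6d
word = 0x0f6d → big-endian bytes:
  [0]=0x0f  [1]=0x6d

0f 6d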